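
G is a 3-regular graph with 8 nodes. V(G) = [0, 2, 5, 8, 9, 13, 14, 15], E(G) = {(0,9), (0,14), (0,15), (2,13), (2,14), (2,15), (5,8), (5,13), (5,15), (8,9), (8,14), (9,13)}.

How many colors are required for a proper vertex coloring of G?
Clique number ω(G) = 2 (lower bound: χ ≥ ω).
Odd cycle [14, 0, 15, 5, 8] needs 3 colors (χ ≥ 3).
The coloring below uses 3 colors, so χ(G) = 3.
A valid 3-coloring: color 1: [2, 5, 9]; color 2: [0, 8, 13]; color 3: [14, 15].

χ(G) = 3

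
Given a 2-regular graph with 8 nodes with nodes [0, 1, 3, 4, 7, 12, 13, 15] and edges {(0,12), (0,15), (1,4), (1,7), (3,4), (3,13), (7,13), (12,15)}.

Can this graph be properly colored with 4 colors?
Yes, G is 4-colorable

A valid 4-coloring: color 1: [4, 13, 15]; color 2: [3, 7, 12]; color 3: [0, 1].
(χ(G) = 3 ≤ 4.)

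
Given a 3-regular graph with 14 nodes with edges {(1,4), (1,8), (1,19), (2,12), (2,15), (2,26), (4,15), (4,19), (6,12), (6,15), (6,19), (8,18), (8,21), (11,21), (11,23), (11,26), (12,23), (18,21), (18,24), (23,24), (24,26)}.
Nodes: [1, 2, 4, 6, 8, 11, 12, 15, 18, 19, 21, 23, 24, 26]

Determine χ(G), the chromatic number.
χ(G) = 3

Clique number ω(G) = 3 (lower bound: χ ≥ ω).
The clique on [1, 4, 19] has size 3, forcing χ ≥ 3, and the coloring below uses 3 colors, so χ(G) = 3.
A valid 3-coloring: color 1: [4, 6, 18, 23, 26]; color 2: [1, 2, 21, 24]; color 3: [8, 11, 12, 15, 19].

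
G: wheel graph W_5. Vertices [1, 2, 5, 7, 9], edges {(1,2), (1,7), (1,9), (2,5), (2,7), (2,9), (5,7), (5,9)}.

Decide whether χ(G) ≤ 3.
Yes, G is 3-colorable

A valid 3-coloring: color 1: [2]; color 2: [7, 9]; color 3: [1, 5].
(χ(G) = 3 ≤ 3.)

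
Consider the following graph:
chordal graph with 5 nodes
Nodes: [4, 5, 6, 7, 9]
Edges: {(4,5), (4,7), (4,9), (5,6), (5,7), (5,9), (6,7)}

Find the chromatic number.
Clique number ω(G) = 3 (lower bound: χ ≥ ω).
The clique on [4, 5, 9] has size 3, forcing χ ≥ 3, and the coloring below uses 3 colors, so χ(G) = 3.
A valid 3-coloring: color 1: [5]; color 2: [4, 6]; color 3: [7, 9].

χ(G) = 3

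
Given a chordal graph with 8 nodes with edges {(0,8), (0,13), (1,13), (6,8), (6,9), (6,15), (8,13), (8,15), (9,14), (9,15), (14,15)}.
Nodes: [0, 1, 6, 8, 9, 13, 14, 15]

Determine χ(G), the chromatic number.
Clique number ω(G) = 3 (lower bound: χ ≥ ω).
The clique on [0, 8, 13] has size 3, forcing χ ≥ 3, and the coloring below uses 3 colors, so χ(G) = 3.
A valid 3-coloring: color 1: [1, 8, 9]; color 2: [13, 15]; color 3: [0, 6, 14].

χ(G) = 3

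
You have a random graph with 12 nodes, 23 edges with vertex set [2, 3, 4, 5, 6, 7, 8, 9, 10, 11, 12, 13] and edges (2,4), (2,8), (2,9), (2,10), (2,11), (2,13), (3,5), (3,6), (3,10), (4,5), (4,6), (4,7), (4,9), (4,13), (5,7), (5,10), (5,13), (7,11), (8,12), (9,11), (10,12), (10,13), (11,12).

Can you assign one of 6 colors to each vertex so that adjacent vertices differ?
A valid 6-coloring: color 1: [4, 8, 10, 11]; color 2: [2, 5, 6, 12]; color 3: [3, 7, 9, 13].
(χ(G) = 3 ≤ 6.)

Yes, G is 6-colorable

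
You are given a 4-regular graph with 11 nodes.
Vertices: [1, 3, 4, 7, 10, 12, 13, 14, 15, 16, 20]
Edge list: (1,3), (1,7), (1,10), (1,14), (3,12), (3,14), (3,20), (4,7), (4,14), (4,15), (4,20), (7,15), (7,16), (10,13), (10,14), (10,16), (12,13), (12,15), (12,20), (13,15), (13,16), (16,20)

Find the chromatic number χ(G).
χ(G) = 3

Clique number ω(G) = 3 (lower bound: χ ≥ ω).
The clique on [1, 10, 14] has size 3, forcing χ ≥ 3, and the coloring below uses 3 colors, so χ(G) = 3.
A valid 3-coloring: color 1: [7, 13, 14, 20]; color 2: [1, 4, 12, 16]; color 3: [3, 10, 15].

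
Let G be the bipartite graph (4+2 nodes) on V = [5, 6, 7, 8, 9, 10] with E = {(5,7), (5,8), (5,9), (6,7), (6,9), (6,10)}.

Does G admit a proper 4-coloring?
A valid 4-coloring: color 1: [5, 6]; color 2: [7, 8, 9, 10].
(χ(G) = 2 ≤ 4.)

Yes, G is 4-colorable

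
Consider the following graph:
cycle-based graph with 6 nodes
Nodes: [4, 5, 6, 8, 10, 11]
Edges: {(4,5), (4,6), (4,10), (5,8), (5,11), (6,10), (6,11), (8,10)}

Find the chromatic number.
Clique number ω(G) = 3 (lower bound: χ ≥ ω).
The clique on [4, 6, 10] has size 3, forcing χ ≥ 3, and the coloring below uses 3 colors, so χ(G) = 3.
A valid 3-coloring: color 1: [5, 6]; color 2: [10, 11]; color 3: [4, 8].

χ(G) = 3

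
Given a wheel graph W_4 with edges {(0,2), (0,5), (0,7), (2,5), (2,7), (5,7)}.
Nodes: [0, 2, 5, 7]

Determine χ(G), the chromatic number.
χ(G) = 4

Clique number ω(G) = 4 (lower bound: χ ≥ ω).
The clique on [0, 2, 5, 7] has size 4, forcing χ ≥ 4, and the coloring below uses 4 colors, so χ(G) = 4.
A valid 4-coloring: color 1: [5]; color 2: [2]; color 3: [0]; color 4: [7].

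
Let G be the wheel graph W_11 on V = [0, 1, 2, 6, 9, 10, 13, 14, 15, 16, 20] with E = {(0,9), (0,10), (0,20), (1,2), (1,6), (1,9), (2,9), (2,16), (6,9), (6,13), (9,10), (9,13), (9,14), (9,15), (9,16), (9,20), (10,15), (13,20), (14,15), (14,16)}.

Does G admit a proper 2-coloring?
The clique on vertices [0, 9, 10] has size 3 > 2, so it alone needs 3 colors.

No, G is not 2-colorable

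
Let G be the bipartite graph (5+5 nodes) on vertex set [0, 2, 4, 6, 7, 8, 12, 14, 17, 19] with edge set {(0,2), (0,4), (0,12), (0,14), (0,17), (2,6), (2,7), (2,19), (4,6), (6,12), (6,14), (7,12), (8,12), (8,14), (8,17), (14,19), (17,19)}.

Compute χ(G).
Clique number ω(G) = 2 (lower bound: χ ≥ ω).
The graph is bipartite (no odd cycle), so 2 colors suffice: χ(G) = 2.
A valid 2-coloring: color 1: [0, 6, 7, 8, 19]; color 2: [2, 4, 12, 14, 17].

χ(G) = 2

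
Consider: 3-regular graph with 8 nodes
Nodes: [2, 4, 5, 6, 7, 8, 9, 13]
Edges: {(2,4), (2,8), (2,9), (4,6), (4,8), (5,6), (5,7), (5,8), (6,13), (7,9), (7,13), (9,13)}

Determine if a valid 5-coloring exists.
Yes, G is 5-colorable

A valid 5-coloring: color 1: [4, 5, 9]; color 2: [6, 7, 8]; color 3: [2, 13].
(χ(G) = 3 ≤ 5.)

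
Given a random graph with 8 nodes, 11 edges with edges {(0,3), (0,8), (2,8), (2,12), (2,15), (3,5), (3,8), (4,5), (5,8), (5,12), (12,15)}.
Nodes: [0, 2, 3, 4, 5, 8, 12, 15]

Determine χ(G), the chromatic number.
Clique number ω(G) = 3 (lower bound: χ ≥ ω).
The clique on [0, 3, 8] has size 3, forcing χ ≥ 3, and the coloring below uses 3 colors, so χ(G) = 3.
A valid 3-coloring: color 1: [0, 2, 5]; color 2: [4, 8, 12]; color 3: [3, 15].

χ(G) = 3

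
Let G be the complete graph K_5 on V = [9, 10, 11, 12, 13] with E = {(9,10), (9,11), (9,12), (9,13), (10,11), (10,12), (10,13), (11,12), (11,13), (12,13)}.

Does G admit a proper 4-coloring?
The clique on vertices [9, 10, 11, 12, 13] has size 5 > 4, so it alone needs 5 colors.

No, G is not 4-colorable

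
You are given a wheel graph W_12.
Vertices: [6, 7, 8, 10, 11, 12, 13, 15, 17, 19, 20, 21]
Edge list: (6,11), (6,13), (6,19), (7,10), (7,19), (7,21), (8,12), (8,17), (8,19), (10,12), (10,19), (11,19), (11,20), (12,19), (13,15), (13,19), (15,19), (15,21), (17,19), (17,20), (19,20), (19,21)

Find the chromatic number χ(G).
Clique number ω(G) = 3 (lower bound: χ ≥ ω).
Odd cycle [11, 20, 17, 8, 12, 10, 7, 21, 15, 13, 6] needs 3 colors (χ ≥ 3).
Vertex 19 is adjacent to every vertex of [6, 7, 8, 10, 11, 12, 13, 15, 17, 20, 21], which already need 3 colors among themselves, so 19 needs a new color (χ ≥ 4).
The coloring below uses 4 colors, so χ(G) = 4.
A valid 4-coloring: color 1: [19]; color 2: [7, 11, 12, 13, 17]; color 3: [6, 8, 10, 20, 21]; color 4: [15].

χ(G) = 4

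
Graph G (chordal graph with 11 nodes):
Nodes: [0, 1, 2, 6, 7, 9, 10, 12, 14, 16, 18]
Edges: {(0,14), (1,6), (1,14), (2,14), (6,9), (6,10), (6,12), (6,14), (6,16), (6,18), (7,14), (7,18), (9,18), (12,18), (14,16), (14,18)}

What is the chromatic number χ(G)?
Clique number ω(G) = 3 (lower bound: χ ≥ ω).
The clique on [6, 9, 18] has size 3, forcing χ ≥ 3, and the coloring below uses 3 colors, so χ(G) = 3.
A valid 3-coloring: color 1: [0, 2, 6, 7]; color 2: [9, 10, 12, 14]; color 3: [1, 16, 18].

χ(G) = 3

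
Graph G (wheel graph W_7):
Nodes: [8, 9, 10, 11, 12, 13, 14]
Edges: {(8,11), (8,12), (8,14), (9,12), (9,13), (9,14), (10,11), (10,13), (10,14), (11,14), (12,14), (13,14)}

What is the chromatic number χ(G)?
χ(G) = 3

Clique number ω(G) = 3 (lower bound: χ ≥ ω).
The clique on [8, 11, 14] has size 3, forcing χ ≥ 3, and the coloring below uses 3 colors, so χ(G) = 3.
A valid 3-coloring: color 1: [14]; color 2: [8, 9, 10]; color 3: [11, 12, 13].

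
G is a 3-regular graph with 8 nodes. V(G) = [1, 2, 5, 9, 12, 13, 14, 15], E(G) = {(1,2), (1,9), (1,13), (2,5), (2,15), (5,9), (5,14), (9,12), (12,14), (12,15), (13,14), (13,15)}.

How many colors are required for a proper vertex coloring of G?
χ(G) = 3

Clique number ω(G) = 2 (lower bound: χ ≥ ω).
Odd cycle [5, 14, 12, 15, 2] needs 3 colors (χ ≥ 3).
The coloring below uses 3 colors, so χ(G) = 3.
A valid 3-coloring: color 1: [1, 14, 15]; color 2: [2, 9, 13]; color 3: [5, 12].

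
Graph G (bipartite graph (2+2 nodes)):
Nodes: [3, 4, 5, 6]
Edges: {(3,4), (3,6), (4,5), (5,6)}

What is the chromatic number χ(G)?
Clique number ω(G) = 2 (lower bound: χ ≥ ω).
The graph is bipartite (no odd cycle), so 2 colors suffice: χ(G) = 2.
A valid 2-coloring: color 1: [3, 5]; color 2: [4, 6].

χ(G) = 2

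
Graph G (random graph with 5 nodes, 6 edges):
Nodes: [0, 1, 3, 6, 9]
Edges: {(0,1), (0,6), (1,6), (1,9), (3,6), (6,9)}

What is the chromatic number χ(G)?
χ(G) = 3

Clique number ω(G) = 3 (lower bound: χ ≥ ω).
The clique on [0, 1, 6] has size 3, forcing χ ≥ 3, and the coloring below uses 3 colors, so χ(G) = 3.
A valid 3-coloring: color 1: [6]; color 2: [1, 3]; color 3: [0, 9].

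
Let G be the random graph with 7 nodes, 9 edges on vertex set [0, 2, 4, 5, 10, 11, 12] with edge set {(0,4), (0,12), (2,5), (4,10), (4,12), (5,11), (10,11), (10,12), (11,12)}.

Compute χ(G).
χ(G) = 3

Clique number ω(G) = 3 (lower bound: χ ≥ ω).
The clique on [0, 4, 12] has size 3, forcing χ ≥ 3, and the coloring below uses 3 colors, so χ(G) = 3.
A valid 3-coloring: color 1: [5, 12]; color 2: [0, 2, 10]; color 3: [4, 11].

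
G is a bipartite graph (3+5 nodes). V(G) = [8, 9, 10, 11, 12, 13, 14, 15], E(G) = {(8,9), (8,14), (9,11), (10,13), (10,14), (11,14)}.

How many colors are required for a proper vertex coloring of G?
Clique number ω(G) = 2 (lower bound: χ ≥ ω).
The graph is bipartite (no odd cycle), so 2 colors suffice: χ(G) = 2.
A valid 2-coloring: color 1: [9, 12, 13, 14, 15]; color 2: [8, 10, 11].

χ(G) = 2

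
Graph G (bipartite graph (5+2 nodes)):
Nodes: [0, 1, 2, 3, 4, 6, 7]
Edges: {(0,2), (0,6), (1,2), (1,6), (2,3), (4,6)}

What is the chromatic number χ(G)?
χ(G) = 2

Clique number ω(G) = 2 (lower bound: χ ≥ ω).
The graph is bipartite (no odd cycle), so 2 colors suffice: χ(G) = 2.
A valid 2-coloring: color 1: [2, 6, 7]; color 2: [0, 1, 3, 4].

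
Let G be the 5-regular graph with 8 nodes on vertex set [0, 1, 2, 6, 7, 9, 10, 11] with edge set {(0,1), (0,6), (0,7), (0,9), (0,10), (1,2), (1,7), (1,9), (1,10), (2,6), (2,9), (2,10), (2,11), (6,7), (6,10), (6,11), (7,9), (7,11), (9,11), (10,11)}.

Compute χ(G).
χ(G) = 4

Clique number ω(G) = 4 (lower bound: χ ≥ ω).
The clique on [0, 1, 7, 9] has size 4, forcing χ ≥ 4, and the coloring below uses 4 colors, so χ(G) = 4.
A valid 4-coloring: color 1: [7, 10]; color 2: [1, 11]; color 3: [6, 9]; color 4: [0, 2].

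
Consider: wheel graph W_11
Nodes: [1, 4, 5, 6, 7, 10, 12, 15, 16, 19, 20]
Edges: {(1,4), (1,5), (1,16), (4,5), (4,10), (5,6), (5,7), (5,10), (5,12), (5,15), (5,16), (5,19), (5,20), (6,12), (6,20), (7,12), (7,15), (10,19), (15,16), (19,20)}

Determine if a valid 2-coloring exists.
No, G is not 2-colorable

The clique on vertices [1, 5, 16] has size 3 > 2, so it alone needs 3 colors.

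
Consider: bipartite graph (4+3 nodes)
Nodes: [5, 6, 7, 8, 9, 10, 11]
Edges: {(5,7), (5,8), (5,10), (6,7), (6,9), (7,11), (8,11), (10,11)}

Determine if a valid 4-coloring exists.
A valid 4-coloring: color 1: [7, 8, 9, 10]; color 2: [5, 6, 11].
(χ(G) = 2 ≤ 4.)

Yes, G is 4-colorable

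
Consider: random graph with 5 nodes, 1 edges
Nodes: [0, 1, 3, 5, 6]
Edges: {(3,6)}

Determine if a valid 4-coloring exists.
Yes, G is 4-colorable

A valid 4-coloring: color 1: [0, 1, 3, 5]; color 2: [6].
(χ(G) = 2 ≤ 4.)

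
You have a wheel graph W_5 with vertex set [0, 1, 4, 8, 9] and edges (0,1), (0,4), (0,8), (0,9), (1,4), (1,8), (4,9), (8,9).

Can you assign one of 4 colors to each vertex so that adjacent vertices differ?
A valid 4-coloring: color 1: [0]; color 2: [1, 9]; color 3: [4, 8].
(χ(G) = 3 ≤ 4.)

Yes, G is 4-colorable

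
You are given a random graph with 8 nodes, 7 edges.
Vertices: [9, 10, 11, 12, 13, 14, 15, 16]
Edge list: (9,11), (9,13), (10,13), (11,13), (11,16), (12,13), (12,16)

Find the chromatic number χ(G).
Clique number ω(G) = 3 (lower bound: χ ≥ ω).
The clique on [9, 11, 13] has size 3, forcing χ ≥ 3, and the coloring below uses 3 colors, so χ(G) = 3.
A valid 3-coloring: color 1: [13, 14, 15, 16]; color 2: [10, 11, 12]; color 3: [9].

χ(G) = 3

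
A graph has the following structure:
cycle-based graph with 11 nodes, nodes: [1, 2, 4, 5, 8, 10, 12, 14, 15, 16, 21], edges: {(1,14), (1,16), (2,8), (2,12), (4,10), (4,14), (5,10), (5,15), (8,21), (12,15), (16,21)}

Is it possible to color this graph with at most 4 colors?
A valid 4-coloring: color 1: [1, 2, 4, 5, 21]; color 2: [8, 10, 12, 14, 16]; color 3: [15].
(χ(G) = 3 ≤ 4.)

Yes, G is 4-colorable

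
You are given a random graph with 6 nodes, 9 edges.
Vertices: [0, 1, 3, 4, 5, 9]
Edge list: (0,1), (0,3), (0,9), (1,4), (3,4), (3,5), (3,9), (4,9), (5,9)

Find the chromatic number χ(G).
χ(G) = 3

Clique number ω(G) = 3 (lower bound: χ ≥ ω).
The clique on [0, 3, 9] has size 3, forcing χ ≥ 3, and the coloring below uses 3 colors, so χ(G) = 3.
A valid 3-coloring: color 1: [1, 9]; color 2: [3]; color 3: [0, 4, 5].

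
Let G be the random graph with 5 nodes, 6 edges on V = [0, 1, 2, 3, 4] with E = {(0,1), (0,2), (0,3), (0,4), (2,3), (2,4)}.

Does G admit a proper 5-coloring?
Yes, G is 5-colorable

A valid 5-coloring: color 1: [0]; color 2: [1, 2]; color 3: [3, 4].
(χ(G) = 3 ≤ 5.)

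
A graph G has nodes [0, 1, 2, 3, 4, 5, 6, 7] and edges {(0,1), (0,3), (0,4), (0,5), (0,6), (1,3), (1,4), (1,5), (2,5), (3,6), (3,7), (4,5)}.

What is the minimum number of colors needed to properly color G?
Clique number ω(G) = 4 (lower bound: χ ≥ ω).
The clique on [0, 1, 4, 5] has size 4, forcing χ ≥ 4, and the coloring below uses 4 colors, so χ(G) = 4.
A valid 4-coloring: color 1: [0, 2, 7]; color 2: [1, 6]; color 3: [3, 5]; color 4: [4].

χ(G) = 4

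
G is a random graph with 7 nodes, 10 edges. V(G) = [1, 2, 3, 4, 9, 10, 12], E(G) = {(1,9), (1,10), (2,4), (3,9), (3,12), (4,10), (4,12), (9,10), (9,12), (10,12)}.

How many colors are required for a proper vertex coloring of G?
Clique number ω(G) = 3 (lower bound: χ ≥ ω).
The clique on [1, 9, 10] has size 3, forcing χ ≥ 3, and the coloring below uses 3 colors, so χ(G) = 3.
A valid 3-coloring: color 1: [2, 3, 10]; color 2: [1, 12]; color 3: [4, 9].

χ(G) = 3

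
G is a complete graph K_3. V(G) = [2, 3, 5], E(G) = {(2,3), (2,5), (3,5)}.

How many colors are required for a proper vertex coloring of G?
Clique number ω(G) = 3 (lower bound: χ ≥ ω).
The clique on [2, 3, 5] has size 3, forcing χ ≥ 3, and the coloring below uses 3 colors, so χ(G) = 3.
A valid 3-coloring: color 1: [5]; color 2: [3]; color 3: [2].

χ(G) = 3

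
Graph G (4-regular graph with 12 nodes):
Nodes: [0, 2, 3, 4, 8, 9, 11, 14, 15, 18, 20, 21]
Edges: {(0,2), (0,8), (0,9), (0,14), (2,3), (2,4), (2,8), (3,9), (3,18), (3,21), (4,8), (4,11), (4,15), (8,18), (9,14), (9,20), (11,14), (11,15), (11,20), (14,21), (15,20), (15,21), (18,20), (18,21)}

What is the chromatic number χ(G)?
χ(G) = 3

Clique number ω(G) = 3 (lower bound: χ ≥ ω).
The clique on [0, 2, 8] has size 3, forcing χ ≥ 3, and the coloring below uses 3 colors, so χ(G) = 3.
A valid 3-coloring: color 1: [3, 8, 14, 15]; color 2: [2, 9, 11, 18]; color 3: [0, 4, 20, 21].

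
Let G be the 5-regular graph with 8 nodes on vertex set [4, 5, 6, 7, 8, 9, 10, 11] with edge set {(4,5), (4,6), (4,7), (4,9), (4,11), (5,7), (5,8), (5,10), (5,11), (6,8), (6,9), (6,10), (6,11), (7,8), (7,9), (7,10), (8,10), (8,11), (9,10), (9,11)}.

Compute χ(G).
Clique number ω(G) = 4 (lower bound: χ ≥ ω).
The clique on [5, 7, 8, 10] has size 4, forcing χ ≥ 4, and the coloring below uses 4 colors, so χ(G) = 4.
A valid 4-coloring: color 1: [5, 9]; color 2: [6, 7]; color 3: [10, 11]; color 4: [4, 8].

χ(G) = 4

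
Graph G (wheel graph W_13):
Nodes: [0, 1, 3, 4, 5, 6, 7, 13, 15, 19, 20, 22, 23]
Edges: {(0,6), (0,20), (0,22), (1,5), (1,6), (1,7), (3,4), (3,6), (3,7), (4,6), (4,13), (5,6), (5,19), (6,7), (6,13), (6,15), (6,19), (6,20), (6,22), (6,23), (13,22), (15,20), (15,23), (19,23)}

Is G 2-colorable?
No, G is not 2-colorable

The clique on vertices [0, 6, 20] has size 3 > 2, so it alone needs 3 colors.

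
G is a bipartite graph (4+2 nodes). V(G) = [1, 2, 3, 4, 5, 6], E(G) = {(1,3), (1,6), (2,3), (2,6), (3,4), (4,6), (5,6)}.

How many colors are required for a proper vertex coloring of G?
Clique number ω(G) = 2 (lower bound: χ ≥ ω).
The graph is bipartite (no odd cycle), so 2 colors suffice: χ(G) = 2.
A valid 2-coloring: color 1: [3, 6]; color 2: [1, 2, 4, 5].

χ(G) = 2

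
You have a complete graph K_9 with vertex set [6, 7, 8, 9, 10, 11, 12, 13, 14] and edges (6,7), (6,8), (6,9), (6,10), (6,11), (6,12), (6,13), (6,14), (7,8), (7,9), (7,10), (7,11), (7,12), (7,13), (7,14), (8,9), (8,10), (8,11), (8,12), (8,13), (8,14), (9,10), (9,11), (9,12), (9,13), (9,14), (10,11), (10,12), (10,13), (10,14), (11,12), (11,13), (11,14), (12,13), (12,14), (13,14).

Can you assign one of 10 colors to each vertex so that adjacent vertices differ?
A valid 10-coloring: color 1: [12]; color 2: [14]; color 3: [11]; color 4: [6]; color 5: [10]; color 6: [9]; color 7: [7]; color 8: [13]; color 9: [8].
(χ(G) = 9 ≤ 10.)

Yes, G is 10-colorable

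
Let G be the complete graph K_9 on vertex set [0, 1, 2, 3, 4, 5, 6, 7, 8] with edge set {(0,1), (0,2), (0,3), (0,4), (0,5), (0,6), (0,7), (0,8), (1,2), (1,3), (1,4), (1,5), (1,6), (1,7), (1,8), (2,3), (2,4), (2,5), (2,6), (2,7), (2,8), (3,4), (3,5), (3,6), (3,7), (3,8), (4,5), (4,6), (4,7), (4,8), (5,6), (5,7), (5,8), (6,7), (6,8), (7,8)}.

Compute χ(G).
Clique number ω(G) = 9 (lower bound: χ ≥ ω).
The clique on [0, 1, 2, 3, 4, 5, 6, 7, 8] has size 9, forcing χ ≥ 9, and the coloring below uses 9 colors, so χ(G) = 9.
A valid 9-coloring: color 1: [3]; color 2: [2]; color 3: [7]; color 4: [4]; color 5: [6]; color 6: [8]; color 7: [1]; color 8: [5]; color 9: [0].

χ(G) = 9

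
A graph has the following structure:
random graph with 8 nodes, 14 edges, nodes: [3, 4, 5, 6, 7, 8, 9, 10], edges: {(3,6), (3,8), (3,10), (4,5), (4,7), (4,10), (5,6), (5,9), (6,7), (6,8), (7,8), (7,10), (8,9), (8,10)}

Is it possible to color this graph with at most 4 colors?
Yes, G is 4-colorable

A valid 4-coloring: color 1: [4, 8]; color 2: [6, 9, 10]; color 3: [3, 5, 7].
(χ(G) = 3 ≤ 4.)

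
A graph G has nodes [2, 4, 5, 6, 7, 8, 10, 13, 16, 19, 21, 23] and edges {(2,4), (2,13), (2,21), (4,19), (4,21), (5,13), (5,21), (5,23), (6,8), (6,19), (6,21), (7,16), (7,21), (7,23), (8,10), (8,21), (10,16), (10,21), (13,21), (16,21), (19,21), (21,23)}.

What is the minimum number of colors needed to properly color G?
χ(G) = 4

Clique number ω(G) = 3 (lower bound: χ ≥ ω).
Odd cycle [13, 5, 23, 7, 16, 10, 8, 6, 19, 4, 2] needs 3 colors (χ ≥ 3).
Vertex 21 is adjacent to every vertex of [2, 4, 5, 6, 7, 8, 10, 13, 16, 19, 23], which already need 3 colors among themselves, so 21 needs a new color (χ ≥ 4).
The coloring below uses 4 colors, so χ(G) = 4.
A valid 4-coloring: color 1: [21]; color 2: [4, 8, 13, 16, 23]; color 3: [2, 5, 6, 7, 10]; color 4: [19].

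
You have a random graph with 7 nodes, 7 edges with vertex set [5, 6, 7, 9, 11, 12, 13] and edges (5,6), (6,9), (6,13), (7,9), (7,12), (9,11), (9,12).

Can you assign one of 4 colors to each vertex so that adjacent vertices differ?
A valid 4-coloring: color 1: [5, 9, 13]; color 2: [6, 7, 11]; color 3: [12].
(χ(G) = 3 ≤ 4.)

Yes, G is 4-colorable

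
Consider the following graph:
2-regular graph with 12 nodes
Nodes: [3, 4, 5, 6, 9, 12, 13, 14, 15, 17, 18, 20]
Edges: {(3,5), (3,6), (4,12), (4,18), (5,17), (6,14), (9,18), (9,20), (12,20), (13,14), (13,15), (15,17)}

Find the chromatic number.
χ(G) = 3

Clique number ω(G) = 2 (lower bound: χ ≥ ω).
Odd cycle [5, 3, 6, 14, 13, 15, 17] needs 3 colors (χ ≥ 3).
The coloring below uses 3 colors, so χ(G) = 3.
A valid 3-coloring: color 1: [3, 12, 14, 15, 18]; color 2: [4, 6, 13, 17, 20]; color 3: [5, 9].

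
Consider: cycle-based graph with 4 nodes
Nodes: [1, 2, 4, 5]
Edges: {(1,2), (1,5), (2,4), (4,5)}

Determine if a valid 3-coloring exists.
Yes, G is 3-colorable

A valid 3-coloring: color 1: [2, 5]; color 2: [1, 4].
(χ(G) = 2 ≤ 3.)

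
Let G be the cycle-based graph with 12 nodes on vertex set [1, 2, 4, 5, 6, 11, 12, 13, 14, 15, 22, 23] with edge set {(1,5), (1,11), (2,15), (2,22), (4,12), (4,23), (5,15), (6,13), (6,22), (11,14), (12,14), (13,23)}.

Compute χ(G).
χ(G) = 2

Clique number ω(G) = 2 (lower bound: χ ≥ ω).
The graph is bipartite (no odd cycle), so 2 colors suffice: χ(G) = 2.
A valid 2-coloring: color 1: [2, 5, 6, 11, 12, 23]; color 2: [1, 4, 13, 14, 15, 22].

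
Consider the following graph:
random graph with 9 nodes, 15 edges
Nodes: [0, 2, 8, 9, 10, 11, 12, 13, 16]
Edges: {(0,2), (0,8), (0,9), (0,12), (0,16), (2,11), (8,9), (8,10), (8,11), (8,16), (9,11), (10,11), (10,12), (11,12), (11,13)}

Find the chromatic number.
Clique number ω(G) = 3 (lower bound: χ ≥ ω).
The clique on [0, 8, 16] has size 3, forcing χ ≥ 3, and the coloring below uses 3 colors, so χ(G) = 3.
A valid 3-coloring: color 1: [0, 11]; color 2: [2, 8, 12, 13]; color 3: [9, 10, 16].

χ(G) = 3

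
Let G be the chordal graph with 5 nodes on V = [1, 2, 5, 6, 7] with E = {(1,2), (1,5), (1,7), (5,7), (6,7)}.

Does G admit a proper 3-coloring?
A valid 3-coloring: color 1: [2, 7]; color 2: [1, 6]; color 3: [5].
(χ(G) = 3 ≤ 3.)

Yes, G is 3-colorable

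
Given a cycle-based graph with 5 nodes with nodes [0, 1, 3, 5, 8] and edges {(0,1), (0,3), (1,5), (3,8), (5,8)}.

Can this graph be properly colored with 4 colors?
Yes, G is 4-colorable

A valid 4-coloring: color 1: [1, 3]; color 2: [0, 8]; color 3: [5].
(χ(G) = 3 ≤ 4.)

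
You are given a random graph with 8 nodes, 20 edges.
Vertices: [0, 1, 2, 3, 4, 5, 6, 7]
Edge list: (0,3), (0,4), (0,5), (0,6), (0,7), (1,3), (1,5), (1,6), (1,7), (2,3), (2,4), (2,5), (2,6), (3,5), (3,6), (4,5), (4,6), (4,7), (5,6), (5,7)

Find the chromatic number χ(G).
χ(G) = 4

Clique number ω(G) = 4 (lower bound: χ ≥ ω).
The clique on [0, 3, 5, 6] has size 4, forcing χ ≥ 4, and the coloring below uses 4 colors, so χ(G) = 4.
A valid 4-coloring: color 1: [5]; color 2: [6, 7]; color 3: [0, 1, 2]; color 4: [3, 4].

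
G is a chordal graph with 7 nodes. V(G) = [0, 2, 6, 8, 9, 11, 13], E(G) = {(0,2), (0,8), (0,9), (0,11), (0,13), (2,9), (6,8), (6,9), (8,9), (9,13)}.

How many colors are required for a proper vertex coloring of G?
χ(G) = 3

Clique number ω(G) = 3 (lower bound: χ ≥ ω).
The clique on [0, 8, 9] has size 3, forcing χ ≥ 3, and the coloring below uses 3 colors, so χ(G) = 3.
A valid 3-coloring: color 1: [0, 6]; color 2: [9, 11]; color 3: [2, 8, 13].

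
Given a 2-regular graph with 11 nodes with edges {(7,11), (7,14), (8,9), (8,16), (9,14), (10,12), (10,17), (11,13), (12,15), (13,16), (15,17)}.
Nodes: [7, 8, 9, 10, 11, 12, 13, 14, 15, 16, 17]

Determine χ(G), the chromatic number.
Clique number ω(G) = 2 (lower bound: χ ≥ ω).
Odd cycle [11, 7, 14, 9, 8, 16, 13] needs 3 colors (χ ≥ 3).
The coloring below uses 3 colors, so χ(G) = 3.
A valid 3-coloring: color 1: [11, 12, 14, 16, 17]; color 2: [7, 9, 10, 13, 15]; color 3: [8].

χ(G) = 3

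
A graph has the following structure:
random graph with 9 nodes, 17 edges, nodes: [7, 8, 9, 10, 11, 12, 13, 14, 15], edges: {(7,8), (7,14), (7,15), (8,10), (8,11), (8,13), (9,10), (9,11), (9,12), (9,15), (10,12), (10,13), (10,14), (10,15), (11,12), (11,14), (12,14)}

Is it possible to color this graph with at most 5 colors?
Yes, G is 5-colorable

A valid 5-coloring: color 1: [7, 10, 11]; color 2: [8, 9, 14]; color 3: [12, 13, 15].
(χ(G) = 3 ≤ 5.)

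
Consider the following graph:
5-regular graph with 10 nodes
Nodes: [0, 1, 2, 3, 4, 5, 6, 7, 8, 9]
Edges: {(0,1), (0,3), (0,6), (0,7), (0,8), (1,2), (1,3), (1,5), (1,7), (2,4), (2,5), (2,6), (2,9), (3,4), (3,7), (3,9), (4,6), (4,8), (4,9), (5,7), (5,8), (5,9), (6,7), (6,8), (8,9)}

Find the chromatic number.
Clique number ω(G) = 4 (lower bound: χ ≥ ω).
The clique on [0, 1, 3, 7] has size 4, forcing χ ≥ 4, and the coloring below uses 4 colors, so χ(G) = 4.
A valid 4-coloring: color 1: [0, 4, 5]; color 2: [2, 7, 8]; color 3: [1, 6, 9]; color 4: [3].

χ(G) = 4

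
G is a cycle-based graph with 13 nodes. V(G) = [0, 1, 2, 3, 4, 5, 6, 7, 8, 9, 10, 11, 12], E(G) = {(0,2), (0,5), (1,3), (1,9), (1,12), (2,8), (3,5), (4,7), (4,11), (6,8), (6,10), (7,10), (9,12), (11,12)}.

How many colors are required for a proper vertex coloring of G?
χ(G) = 3

Clique number ω(G) = 3 (lower bound: χ ≥ ω).
The clique on [1, 9, 12] has size 3, forcing χ ≥ 3, and the coloring below uses 3 colors, so χ(G) = 3.
A valid 3-coloring: color 1: [0, 3, 4, 8, 10, 12]; color 2: [1, 2, 5, 6, 7, 11]; color 3: [9].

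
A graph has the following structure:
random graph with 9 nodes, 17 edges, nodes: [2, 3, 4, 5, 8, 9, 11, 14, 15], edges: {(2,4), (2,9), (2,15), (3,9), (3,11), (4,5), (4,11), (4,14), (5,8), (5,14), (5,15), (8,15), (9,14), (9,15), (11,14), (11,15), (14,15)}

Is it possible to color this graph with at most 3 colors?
Yes, G is 3-colorable

A valid 3-coloring: color 1: [3, 4, 15]; color 2: [2, 8, 14]; color 3: [5, 9, 11].
(χ(G) = 3 ≤ 3.)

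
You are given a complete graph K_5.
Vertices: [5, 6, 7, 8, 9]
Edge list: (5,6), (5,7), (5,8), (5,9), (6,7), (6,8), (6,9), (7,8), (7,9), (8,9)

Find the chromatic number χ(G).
χ(G) = 5

Clique number ω(G) = 5 (lower bound: χ ≥ ω).
The clique on [5, 6, 7, 8, 9] has size 5, forcing χ ≥ 5, and the coloring below uses 5 colors, so χ(G) = 5.
A valid 5-coloring: color 1: [8]; color 2: [5]; color 3: [9]; color 4: [6]; color 5: [7].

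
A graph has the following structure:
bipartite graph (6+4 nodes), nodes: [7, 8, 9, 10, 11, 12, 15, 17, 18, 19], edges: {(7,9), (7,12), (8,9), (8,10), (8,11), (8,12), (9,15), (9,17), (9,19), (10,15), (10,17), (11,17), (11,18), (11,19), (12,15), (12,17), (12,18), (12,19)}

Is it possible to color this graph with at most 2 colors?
A valid 2-coloring: color 1: [9, 10, 11, 12]; color 2: [7, 8, 15, 17, 18, 19].
(χ(G) = 2 ≤ 2.)

Yes, G is 2-colorable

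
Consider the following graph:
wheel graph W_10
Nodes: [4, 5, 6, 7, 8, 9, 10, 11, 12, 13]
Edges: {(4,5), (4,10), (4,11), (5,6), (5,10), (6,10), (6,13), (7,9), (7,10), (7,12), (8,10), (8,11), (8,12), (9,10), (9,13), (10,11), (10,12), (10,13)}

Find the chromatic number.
Clique number ω(G) = 3 (lower bound: χ ≥ ω).
Odd cycle [9, 13, 6, 5, 4, 11, 8, 12, 7] needs 3 colors (χ ≥ 3).
Vertex 10 is adjacent to every vertex of [4, 5, 6, 7, 8, 9, 11, 12, 13], which already need 3 colors among themselves, so 10 needs a new color (χ ≥ 4).
The coloring below uses 4 colors, so χ(G) = 4.
A valid 4-coloring: color 1: [10]; color 2: [4, 6, 9, 12]; color 3: [5, 7, 11, 13]; color 4: [8].

χ(G) = 4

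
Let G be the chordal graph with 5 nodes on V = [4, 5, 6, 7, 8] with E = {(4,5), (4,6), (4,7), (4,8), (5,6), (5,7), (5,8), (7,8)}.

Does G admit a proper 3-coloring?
No, G is not 3-colorable

The clique on vertices [4, 5, 7, 8] has size 4 > 3, so it alone needs 4 colors.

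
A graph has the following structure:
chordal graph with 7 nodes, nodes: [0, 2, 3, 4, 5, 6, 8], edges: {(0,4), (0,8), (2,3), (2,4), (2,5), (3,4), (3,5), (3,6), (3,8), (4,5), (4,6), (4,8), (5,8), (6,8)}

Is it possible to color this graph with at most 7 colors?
A valid 7-coloring: color 1: [4]; color 2: [0, 3]; color 3: [2, 8]; color 4: [5, 6].
(χ(G) = 4 ≤ 7.)

Yes, G is 7-colorable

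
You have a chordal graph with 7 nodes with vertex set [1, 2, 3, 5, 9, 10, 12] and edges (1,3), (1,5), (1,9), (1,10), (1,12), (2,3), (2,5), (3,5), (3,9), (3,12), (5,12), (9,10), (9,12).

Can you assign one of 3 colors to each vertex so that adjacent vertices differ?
The clique on vertices [1, 3, 9, 12] has size 4 > 3, so it alone needs 4 colors.

No, G is not 3-colorable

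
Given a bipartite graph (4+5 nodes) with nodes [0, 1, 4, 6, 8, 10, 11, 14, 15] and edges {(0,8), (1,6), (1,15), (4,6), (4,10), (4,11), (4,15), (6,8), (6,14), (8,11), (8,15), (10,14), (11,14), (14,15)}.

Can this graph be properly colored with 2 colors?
Yes, G is 2-colorable

A valid 2-coloring: color 1: [1, 4, 8, 14]; color 2: [0, 6, 10, 11, 15].
(χ(G) = 2 ≤ 2.)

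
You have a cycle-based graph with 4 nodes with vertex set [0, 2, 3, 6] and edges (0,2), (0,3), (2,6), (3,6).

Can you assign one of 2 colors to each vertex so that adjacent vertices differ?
Yes, G is 2-colorable

A valid 2-coloring: color 1: [2, 3]; color 2: [0, 6].
(χ(G) = 2 ≤ 2.)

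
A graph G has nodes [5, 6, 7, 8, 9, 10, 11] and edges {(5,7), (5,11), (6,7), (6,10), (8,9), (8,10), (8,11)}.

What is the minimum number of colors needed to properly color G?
χ(G) = 2

Clique number ω(G) = 2 (lower bound: χ ≥ ω).
The graph is bipartite (no odd cycle), so 2 colors suffice: χ(G) = 2.
A valid 2-coloring: color 1: [5, 6, 8]; color 2: [7, 9, 10, 11].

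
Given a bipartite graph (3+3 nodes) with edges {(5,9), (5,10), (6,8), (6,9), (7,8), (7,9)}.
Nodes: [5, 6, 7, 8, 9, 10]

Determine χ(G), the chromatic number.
Clique number ω(G) = 2 (lower bound: χ ≥ ω).
The graph is bipartite (no odd cycle), so 2 colors suffice: χ(G) = 2.
A valid 2-coloring: color 1: [8, 9, 10]; color 2: [5, 6, 7].

χ(G) = 2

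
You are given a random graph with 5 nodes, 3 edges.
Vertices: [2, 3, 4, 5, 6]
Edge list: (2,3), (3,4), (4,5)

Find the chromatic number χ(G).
χ(G) = 2

Clique number ω(G) = 2 (lower bound: χ ≥ ω).
The graph is bipartite (no odd cycle), so 2 colors suffice: χ(G) = 2.
A valid 2-coloring: color 1: [3, 5, 6]; color 2: [2, 4].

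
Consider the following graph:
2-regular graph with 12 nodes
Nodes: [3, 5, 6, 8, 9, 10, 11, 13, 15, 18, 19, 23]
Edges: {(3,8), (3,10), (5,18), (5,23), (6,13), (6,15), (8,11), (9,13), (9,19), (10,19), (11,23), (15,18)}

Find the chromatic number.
Clique number ω(G) = 2 (lower bound: χ ≥ ω).
The graph is bipartite (no odd cycle), so 2 colors suffice: χ(G) = 2.
A valid 2-coloring: color 1: [3, 5, 11, 13, 15, 19]; color 2: [6, 8, 9, 10, 18, 23].

χ(G) = 2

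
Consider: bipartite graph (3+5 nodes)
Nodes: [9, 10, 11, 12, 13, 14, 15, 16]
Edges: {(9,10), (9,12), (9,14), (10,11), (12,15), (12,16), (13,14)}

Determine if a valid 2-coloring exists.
A valid 2-coloring: color 1: [10, 12, 14]; color 2: [9, 11, 13, 15, 16].
(χ(G) = 2 ≤ 2.)

Yes, G is 2-colorable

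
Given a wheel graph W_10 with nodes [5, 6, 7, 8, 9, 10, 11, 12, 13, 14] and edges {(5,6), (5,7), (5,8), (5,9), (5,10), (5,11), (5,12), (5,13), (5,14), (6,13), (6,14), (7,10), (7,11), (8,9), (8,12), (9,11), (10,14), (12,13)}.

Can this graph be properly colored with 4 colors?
Yes, G is 4-colorable

A valid 4-coloring: color 1: [5]; color 2: [7, 9, 12, 14]; color 3: [8, 10, 11, 13]; color 4: [6].
(χ(G) = 4 ≤ 4.)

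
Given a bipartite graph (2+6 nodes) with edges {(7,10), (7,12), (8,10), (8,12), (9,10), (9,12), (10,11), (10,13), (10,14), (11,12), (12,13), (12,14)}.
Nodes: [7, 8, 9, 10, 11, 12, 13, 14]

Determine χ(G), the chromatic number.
χ(G) = 2

Clique number ω(G) = 2 (lower bound: χ ≥ ω).
The graph is bipartite (no odd cycle), so 2 colors suffice: χ(G) = 2.
A valid 2-coloring: color 1: [10, 12]; color 2: [7, 8, 9, 11, 13, 14].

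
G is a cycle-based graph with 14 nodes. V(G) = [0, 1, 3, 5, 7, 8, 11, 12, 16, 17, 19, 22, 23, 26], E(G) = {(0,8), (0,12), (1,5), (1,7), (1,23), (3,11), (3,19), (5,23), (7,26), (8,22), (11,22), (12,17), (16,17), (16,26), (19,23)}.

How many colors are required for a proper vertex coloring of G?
Clique number ω(G) = 3 (lower bound: χ ≥ ω).
The clique on [1, 5, 23] has size 3, forcing χ ≥ 3, and the coloring below uses 3 colors, so χ(G) = 3.
A valid 3-coloring: color 1: [0, 1, 3, 17, 22, 26]; color 2: [7, 8, 11, 12, 16, 23]; color 3: [5, 19].

χ(G) = 3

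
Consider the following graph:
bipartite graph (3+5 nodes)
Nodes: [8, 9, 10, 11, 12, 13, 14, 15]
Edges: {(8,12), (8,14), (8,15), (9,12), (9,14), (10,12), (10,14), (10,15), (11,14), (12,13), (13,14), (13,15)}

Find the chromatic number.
Clique number ω(G) = 2 (lower bound: χ ≥ ω).
The graph is bipartite (no odd cycle), so 2 colors suffice: χ(G) = 2.
A valid 2-coloring: color 1: [12, 14, 15]; color 2: [8, 9, 10, 11, 13].

χ(G) = 2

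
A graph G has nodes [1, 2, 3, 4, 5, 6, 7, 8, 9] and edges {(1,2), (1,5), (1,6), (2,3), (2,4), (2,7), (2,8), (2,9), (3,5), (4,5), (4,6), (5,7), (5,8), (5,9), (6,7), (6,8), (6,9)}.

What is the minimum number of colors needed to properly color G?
χ(G) = 2

Clique number ω(G) = 2 (lower bound: χ ≥ ω).
The graph is bipartite (no odd cycle), so 2 colors suffice: χ(G) = 2.
A valid 2-coloring: color 1: [2, 5, 6]; color 2: [1, 3, 4, 7, 8, 9].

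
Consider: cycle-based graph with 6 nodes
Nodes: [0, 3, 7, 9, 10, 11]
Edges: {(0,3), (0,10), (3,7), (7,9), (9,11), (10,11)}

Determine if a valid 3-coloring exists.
Yes, G is 3-colorable

A valid 3-coloring: color 1: [3, 9, 10]; color 2: [0, 7, 11].
(χ(G) = 2 ≤ 3.)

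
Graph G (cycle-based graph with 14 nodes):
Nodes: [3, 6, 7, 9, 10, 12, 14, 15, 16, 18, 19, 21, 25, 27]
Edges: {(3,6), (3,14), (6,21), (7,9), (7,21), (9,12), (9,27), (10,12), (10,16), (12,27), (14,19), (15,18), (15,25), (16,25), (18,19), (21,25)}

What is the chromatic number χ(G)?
χ(G) = 3

Clique number ω(G) = 3 (lower bound: χ ≥ ω).
The clique on [9, 12, 27] has size 3, forcing χ ≥ 3, and the coloring below uses 3 colors, so χ(G) = 3.
A valid 3-coloring: color 1: [3, 9, 10, 15, 19, 21]; color 2: [6, 7, 12, 14, 18, 25]; color 3: [16, 27].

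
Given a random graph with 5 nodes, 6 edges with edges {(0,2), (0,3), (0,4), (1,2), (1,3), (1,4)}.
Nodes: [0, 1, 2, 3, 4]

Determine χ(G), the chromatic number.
Clique number ω(G) = 2 (lower bound: χ ≥ ω).
The graph is bipartite (no odd cycle), so 2 colors suffice: χ(G) = 2.
A valid 2-coloring: color 1: [0, 1]; color 2: [2, 3, 4].

χ(G) = 2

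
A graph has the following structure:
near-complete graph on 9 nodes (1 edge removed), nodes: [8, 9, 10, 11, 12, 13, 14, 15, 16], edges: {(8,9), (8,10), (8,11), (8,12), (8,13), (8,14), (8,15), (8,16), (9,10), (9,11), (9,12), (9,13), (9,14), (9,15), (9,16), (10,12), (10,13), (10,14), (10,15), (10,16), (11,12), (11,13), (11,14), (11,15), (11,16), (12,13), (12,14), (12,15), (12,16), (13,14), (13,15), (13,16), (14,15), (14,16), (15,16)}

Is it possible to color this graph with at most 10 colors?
A valid 10-coloring: color 1: [12]; color 2: [13]; color 3: [15]; color 4: [16]; color 5: [8]; color 6: [9]; color 7: [14]; color 8: [10, 11].
(χ(G) = 8 ≤ 10.)

Yes, G is 10-colorable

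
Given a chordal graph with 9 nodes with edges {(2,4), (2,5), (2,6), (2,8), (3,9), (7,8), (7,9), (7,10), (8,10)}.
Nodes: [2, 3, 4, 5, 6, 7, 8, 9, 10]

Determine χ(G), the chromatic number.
χ(G) = 3

Clique number ω(G) = 3 (lower bound: χ ≥ ω).
The clique on [7, 8, 10] has size 3, forcing χ ≥ 3, and the coloring below uses 3 colors, so χ(G) = 3.
A valid 3-coloring: color 1: [2, 3, 7]; color 2: [4, 5, 6, 8, 9]; color 3: [10].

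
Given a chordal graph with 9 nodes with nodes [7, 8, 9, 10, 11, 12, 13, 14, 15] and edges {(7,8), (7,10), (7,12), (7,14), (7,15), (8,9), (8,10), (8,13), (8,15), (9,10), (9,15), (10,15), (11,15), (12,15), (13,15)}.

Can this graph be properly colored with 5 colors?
A valid 5-coloring: color 1: [14, 15]; color 2: [7, 9, 11, 13]; color 3: [8, 12]; color 4: [10].
(χ(G) = 4 ≤ 5.)

Yes, G is 5-colorable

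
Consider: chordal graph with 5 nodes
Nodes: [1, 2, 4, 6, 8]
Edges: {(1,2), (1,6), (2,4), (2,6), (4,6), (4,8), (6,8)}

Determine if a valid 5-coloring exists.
A valid 5-coloring: color 1: [6]; color 2: [2, 8]; color 3: [1, 4].
(χ(G) = 3 ≤ 5.)

Yes, G is 5-colorable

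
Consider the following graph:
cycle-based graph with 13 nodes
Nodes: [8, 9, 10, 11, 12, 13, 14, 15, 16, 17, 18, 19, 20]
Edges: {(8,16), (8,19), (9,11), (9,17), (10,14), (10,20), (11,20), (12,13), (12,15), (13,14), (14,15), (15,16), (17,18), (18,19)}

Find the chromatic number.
Clique number ω(G) = 2 (lower bound: χ ≥ ω).
Odd cycle [9, 11, 20, 10, 14, 15, 16, 8, 19, 18, 17] needs 3 colors (χ ≥ 3).
The coloring below uses 3 colors, so χ(G) = 3.
A valid 3-coloring: color 1: [9, 12, 14, 16, 18, 20]; color 2: [8, 10, 11, 13, 15, 17]; color 3: [19].

χ(G) = 3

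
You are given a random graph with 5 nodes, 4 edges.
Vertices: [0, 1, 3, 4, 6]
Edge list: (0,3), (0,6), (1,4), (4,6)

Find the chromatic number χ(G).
Clique number ω(G) = 2 (lower bound: χ ≥ ω).
The graph is bipartite (no odd cycle), so 2 colors suffice: χ(G) = 2.
A valid 2-coloring: color 1: [1, 3, 6]; color 2: [0, 4].

χ(G) = 2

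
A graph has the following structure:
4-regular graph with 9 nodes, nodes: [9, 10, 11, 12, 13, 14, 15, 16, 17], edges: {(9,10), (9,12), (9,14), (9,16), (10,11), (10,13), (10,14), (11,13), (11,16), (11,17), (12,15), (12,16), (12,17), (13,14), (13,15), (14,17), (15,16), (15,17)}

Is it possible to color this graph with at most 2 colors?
No, G is not 2-colorable

The clique on vertices [9, 12, 16] has size 3 > 2, so it alone needs 3 colors.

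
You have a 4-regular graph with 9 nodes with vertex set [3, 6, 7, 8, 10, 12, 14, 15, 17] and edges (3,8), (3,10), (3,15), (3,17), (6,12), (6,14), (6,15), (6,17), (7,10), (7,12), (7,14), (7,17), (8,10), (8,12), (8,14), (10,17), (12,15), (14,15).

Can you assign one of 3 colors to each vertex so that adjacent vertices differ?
A valid 3-coloring: color 1: [3, 6, 7]; color 2: [10, 12, 14]; color 3: [8, 15, 17].
(χ(G) = 3 ≤ 3.)

Yes, G is 3-colorable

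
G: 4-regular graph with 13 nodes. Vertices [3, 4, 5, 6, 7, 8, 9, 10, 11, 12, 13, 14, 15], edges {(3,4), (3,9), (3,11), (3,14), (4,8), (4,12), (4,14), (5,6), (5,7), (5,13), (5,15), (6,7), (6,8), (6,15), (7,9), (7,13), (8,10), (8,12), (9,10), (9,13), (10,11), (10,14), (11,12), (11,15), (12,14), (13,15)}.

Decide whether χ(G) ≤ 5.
A valid 5-coloring: color 1: [3, 7, 10, 12, 15]; color 2: [4, 6, 11, 13]; color 3: [5, 8, 9, 14].
(χ(G) = 3 ≤ 5.)

Yes, G is 5-colorable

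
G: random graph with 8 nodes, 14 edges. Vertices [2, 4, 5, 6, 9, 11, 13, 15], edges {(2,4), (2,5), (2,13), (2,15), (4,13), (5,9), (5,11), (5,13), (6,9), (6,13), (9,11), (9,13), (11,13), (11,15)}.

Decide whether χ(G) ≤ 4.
Yes, G is 4-colorable

A valid 4-coloring: color 1: [13, 15]; color 2: [4, 5, 6]; color 3: [2, 11]; color 4: [9].
(χ(G) = 4 ≤ 4.)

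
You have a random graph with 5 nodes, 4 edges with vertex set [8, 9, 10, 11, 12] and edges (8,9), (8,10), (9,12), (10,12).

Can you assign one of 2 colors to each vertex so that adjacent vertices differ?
A valid 2-coloring: color 1: [8, 11, 12]; color 2: [9, 10].
(χ(G) = 2 ≤ 2.)

Yes, G is 2-colorable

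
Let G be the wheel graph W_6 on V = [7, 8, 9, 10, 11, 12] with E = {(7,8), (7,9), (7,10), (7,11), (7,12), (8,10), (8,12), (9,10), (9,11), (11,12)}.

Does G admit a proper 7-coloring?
A valid 7-coloring: color 1: [7]; color 2: [8, 9]; color 3: [10, 11]; color 4: [12].
(χ(G) = 4 ≤ 7.)

Yes, G is 7-colorable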